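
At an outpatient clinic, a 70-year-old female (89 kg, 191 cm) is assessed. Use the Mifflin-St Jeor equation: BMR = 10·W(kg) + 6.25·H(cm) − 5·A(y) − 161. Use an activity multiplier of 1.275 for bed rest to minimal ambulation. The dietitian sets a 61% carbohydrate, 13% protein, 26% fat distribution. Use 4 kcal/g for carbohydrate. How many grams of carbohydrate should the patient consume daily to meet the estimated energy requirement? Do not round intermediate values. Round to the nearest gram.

306 g/day

Mifflin-St Jeor (female): BMR = 10(89) + 6.25(191) − 5(70) − 161 = 890 + 1193.75 − 350 − 161 = 1572.75 kcal/day.
TEE = 1572.75 × 1.275 = 2005.2563 kcal/day.
Carbohydrate energy = 61% × 2005.2563 = 1223.2063 kcal.
Carbohydrate = 1223.2063 ÷ 4 kcal/g = 305.8016 g.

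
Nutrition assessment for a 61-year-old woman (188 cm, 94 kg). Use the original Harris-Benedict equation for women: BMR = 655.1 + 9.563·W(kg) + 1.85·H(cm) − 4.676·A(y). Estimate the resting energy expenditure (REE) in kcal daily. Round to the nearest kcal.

1617 kcal daily

Harris-Benedict: BMR = 655.1 + 9.563(94) + 1.85(188) − 4.676(61) = 1616.586 kcal/day.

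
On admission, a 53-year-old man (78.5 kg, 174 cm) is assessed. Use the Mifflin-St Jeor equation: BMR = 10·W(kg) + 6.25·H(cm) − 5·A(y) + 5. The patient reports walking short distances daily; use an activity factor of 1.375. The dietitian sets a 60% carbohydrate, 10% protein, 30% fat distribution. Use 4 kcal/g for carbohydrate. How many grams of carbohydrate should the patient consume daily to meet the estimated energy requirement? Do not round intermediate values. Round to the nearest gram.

Mifflin-St Jeor (male): BMR = 10(78.5) + 6.25(174) − 5(53) + 5 = 785 + 1087.5 − 265 + 5 = 1612.5 kcal/day.
TEE = 1612.5 × 1.375 = 2217.1875 kcal/day.
Carbohydrate energy = 60% × 2217.1875 = 1330.3125 kcal.
Carbohydrate = 1330.3125 ÷ 4 kcal/g = 332.5781 g.

333 g/day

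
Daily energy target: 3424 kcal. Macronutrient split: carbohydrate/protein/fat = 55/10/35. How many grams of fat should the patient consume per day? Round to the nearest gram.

Fat energy = 35% × 3424 = 1198.4 kcal.
At 9 kcal/g: 1198.4 ÷ 9 = 133.1556 g.

133 g/day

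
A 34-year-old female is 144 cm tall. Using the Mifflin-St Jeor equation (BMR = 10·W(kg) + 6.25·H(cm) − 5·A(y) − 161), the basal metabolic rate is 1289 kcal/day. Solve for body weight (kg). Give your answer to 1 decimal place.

1289 = 10·W + 6.25(144) − 5(34) − 161
10·W = 1289 − 569 = 720, so W = 72 kg.

72.0 kg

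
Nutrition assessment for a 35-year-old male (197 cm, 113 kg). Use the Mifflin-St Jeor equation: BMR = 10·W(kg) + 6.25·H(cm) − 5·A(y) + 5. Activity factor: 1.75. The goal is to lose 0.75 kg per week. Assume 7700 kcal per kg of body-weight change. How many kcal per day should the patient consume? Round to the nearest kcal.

Mifflin-St Jeor (male): BMR = 10(113) + 6.25(197) − 5(35) + 5 = 1130 + 1231.25 − 175 + 5 = 2191.25 kcal/day.
TEE = 2191.25 × 1.75 = 3834.6875 kcal/day.
Required daily deficit = 0.75 × 7700 ÷ 7 = 825 kcal/day.
Target intake = 3834.6875 − 825 = 3009.6875 kcal/day.

3010 kcal per day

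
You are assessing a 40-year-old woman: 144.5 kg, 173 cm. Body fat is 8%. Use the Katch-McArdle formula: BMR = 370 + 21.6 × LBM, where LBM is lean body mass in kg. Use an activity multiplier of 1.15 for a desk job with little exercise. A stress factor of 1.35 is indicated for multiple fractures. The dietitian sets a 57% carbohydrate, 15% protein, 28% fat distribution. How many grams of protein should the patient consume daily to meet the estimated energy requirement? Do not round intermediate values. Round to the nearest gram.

LBM = 144.5 × (1 − 0.08) = 132.94 kg. Katch-McArdle: BMR = 370 + 21.6 × 132.94 = 3241.504 kcal/day.
TEE = 3241.504 × 1.15 = 3727.7296 kcal/day.
With stress factor 1.35: 3727.7296 × 1.35 = 5032.435 kcal/day.
Protein energy = 15% × 5032.435 = 754.8652 kcal.
Protein = 754.8652 ÷ 4 kcal/g = 188.7163 g.

189 g/day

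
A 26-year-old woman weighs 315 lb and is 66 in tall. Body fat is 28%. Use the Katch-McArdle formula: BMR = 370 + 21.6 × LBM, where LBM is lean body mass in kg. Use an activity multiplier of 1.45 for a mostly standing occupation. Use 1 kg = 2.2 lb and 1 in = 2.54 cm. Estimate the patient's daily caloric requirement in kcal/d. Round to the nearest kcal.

Convert to metric: weight = 315 ÷ 2.2 = 143.1818 kg; height = 66 × 2.54 = 167.64 cm.
LBM = 143.1818 × (1 − 0.28) = 103.0909 kg. Katch-McArdle: BMR = 370 + 21.6 × 103.0909 = 2596.7636 kcal/day.
TEE = BMR × activity factor = 2596.7636 × 1.45 = 3765.3073 kcal/day.

3765 kcal/d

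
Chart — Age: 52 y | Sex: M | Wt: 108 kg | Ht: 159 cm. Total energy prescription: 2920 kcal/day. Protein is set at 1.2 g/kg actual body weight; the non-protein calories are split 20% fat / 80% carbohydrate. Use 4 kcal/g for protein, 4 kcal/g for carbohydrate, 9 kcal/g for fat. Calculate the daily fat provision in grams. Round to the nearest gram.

Protein = 1.2 × 108 = 129.6 g → 129.6 × 4 = 518.4 kcal.
Non-protein calories = 2920 − 518.4 = 2401.6 kcal.
Fat: 20% × 2401.6 = 480.32 kcal; carbohydrate: 1921.28 kcal.
Fat: 480.32 kcal ÷ 9 kcal/g = 53.3689 g.

53 g/day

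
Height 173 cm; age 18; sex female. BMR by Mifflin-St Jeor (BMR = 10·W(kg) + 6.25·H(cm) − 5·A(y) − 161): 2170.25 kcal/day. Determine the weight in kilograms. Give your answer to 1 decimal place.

2170.25 = 10·W + 6.25(173) − 5(18) − 161
10·W = 2170.25 − 830.25 = 1340, so W = 134 kg.

134.0 kg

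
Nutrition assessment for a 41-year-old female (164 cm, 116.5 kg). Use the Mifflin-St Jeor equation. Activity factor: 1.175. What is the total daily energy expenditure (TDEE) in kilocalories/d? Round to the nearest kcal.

2143 kilocalories/d

Mifflin-St Jeor (female): BMR = 10(116.5) + 6.25(164) − 5(41) − 161 = 1165 + 1025 − 205 − 161 = 1824 kcal/day.
TEE = BMR × activity factor = 1824 × 1.175 = 2143.2 kcal/day.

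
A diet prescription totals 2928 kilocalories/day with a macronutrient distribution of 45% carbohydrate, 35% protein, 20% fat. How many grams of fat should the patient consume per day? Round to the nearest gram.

Fat energy = 20% × 2928 = 585.6 kcal.
At 9 kcal/g: 585.6 ÷ 9 = 65.0667 g.

65 g/day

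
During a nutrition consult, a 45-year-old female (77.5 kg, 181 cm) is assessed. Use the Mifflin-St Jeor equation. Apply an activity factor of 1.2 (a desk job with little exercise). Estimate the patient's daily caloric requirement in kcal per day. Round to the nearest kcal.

1824 kcal per day

Mifflin-St Jeor (female): BMR = 10(77.5) + 6.25(181) − 5(45) − 161 = 775 + 1131.25 − 225 − 161 = 1520.25 kcal/day.
TEE = BMR × activity factor = 1520.25 × 1.2 = 1824.3 kcal/day.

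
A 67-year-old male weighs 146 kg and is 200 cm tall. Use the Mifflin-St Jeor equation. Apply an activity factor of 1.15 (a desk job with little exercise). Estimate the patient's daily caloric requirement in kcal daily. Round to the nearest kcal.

Mifflin-St Jeor (male): BMR = 10(146) + 6.25(200) − 5(67) + 5 = 1460 + 1250 − 335 + 5 = 2380 kcal/day.
TEE = BMR × activity factor = 2380 × 1.15 = 2737 kcal/day.

2737 kcal daily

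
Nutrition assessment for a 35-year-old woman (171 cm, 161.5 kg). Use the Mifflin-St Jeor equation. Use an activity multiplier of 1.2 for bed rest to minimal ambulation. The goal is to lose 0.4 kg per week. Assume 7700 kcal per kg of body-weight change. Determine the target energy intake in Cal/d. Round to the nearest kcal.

2377 Cal/d

Mifflin-St Jeor (female): BMR = 10(161.5) + 6.25(171) − 5(35) − 161 = 1615 + 1068.75 − 175 − 161 = 2347.75 kcal/day.
TEE = 2347.75 × 1.2 = 2817.3 kcal/day.
Required daily deficit = 0.4 × 7700 ÷ 7 = 440 kcal/day.
Target intake = 2817.3 − 440 = 2377.3 kcal/day.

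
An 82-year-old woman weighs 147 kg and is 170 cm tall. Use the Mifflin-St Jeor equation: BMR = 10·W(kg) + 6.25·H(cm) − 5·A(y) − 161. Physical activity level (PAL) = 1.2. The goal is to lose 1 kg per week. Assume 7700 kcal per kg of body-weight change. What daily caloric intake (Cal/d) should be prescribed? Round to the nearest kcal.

1254 Cal/d

Mifflin-St Jeor (female): BMR = 10(147) + 6.25(170) − 5(82) − 161 = 1470 + 1062.5 − 410 − 161 = 1961.5 kcal/day.
TEE = 1961.5 × 1.2 = 2353.8 kcal/day.
Required daily deficit = 1 × 7700 ÷ 7 = 1100 kcal/day.
Target intake = 2353.8 − 1100 = 1253.8 kcal/day.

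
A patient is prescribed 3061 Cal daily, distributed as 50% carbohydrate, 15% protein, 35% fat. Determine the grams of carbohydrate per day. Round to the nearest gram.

383 g/day

Carbohydrate energy = 50% × 3061 = 1530.5 kcal.
At 4 kcal/g: 1530.5 ÷ 4 = 382.625 g.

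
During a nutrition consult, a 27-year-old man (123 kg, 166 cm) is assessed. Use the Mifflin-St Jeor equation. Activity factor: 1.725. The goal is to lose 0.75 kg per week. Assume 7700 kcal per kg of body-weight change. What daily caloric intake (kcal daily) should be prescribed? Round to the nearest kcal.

2862 kcal daily

Mifflin-St Jeor (male): BMR = 10(123) + 6.25(166) − 5(27) + 5 = 1230 + 1037.5 − 135 + 5 = 2137.5 kcal/day.
TEE = 2137.5 × 1.725 = 3687.1875 kcal/day.
Required daily deficit = 0.75 × 7700 ÷ 7 = 825 kcal/day.
Target intake = 3687.1875 − 825 = 2862.1875 kcal/day.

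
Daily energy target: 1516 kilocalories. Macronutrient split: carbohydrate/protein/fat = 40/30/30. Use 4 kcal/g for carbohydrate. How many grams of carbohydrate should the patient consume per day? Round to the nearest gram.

Carbohydrate energy = 40% × 1516 = 606.4 kcal.
At 4 kcal/g: 606.4 ÷ 4 = 151.6 g.

152 g/day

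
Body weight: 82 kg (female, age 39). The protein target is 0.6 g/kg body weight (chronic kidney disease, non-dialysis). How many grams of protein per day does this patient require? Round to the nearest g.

49 g/day

Protein = 0.6 g/kg × 82 kg = 49.2 g/day.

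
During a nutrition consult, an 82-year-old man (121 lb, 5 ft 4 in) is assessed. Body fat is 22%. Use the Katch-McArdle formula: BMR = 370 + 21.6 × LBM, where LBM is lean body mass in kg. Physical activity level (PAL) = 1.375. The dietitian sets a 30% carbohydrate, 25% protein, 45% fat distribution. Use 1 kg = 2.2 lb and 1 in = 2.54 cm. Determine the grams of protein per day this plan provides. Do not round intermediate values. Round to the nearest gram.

Convert to metric: weight = 121 ÷ 2.2 = 55 kg; height = (5×12 + 4) × 2.54 = 64 × 2.54 = 162.56 cm.
LBM = 55 × (1 − 0.22) = 42.9 kg. Katch-McArdle: BMR = 370 + 21.6 × 42.9 = 1296.64 kcal/day.
TEE = 1296.64 × 1.375 = 1782.88 kcal/day.
Protein energy = 25% × 1782.88 = 445.72 kcal.
Protein = 445.72 ÷ 4 kcal/g = 111.43 g.

111 g/day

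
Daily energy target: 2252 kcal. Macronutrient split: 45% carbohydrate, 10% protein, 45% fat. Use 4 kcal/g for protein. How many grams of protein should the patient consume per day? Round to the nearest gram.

Protein energy = 10% × 2252 = 225.2 kcal.
At 4 kcal/g: 225.2 ÷ 4 = 56.3 g.

56 g/day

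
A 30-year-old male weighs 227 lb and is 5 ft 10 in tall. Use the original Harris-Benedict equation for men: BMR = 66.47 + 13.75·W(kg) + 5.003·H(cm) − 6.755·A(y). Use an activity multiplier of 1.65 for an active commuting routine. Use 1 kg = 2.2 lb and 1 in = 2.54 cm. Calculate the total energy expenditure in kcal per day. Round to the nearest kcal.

3584 kcal per day

Convert to metric: weight = 227 ÷ 2.2 = 103.1818 kg; height = (5×12 + 10) × 2.54 = 70 × 2.54 = 177.8 cm.
Harris-Benedict: BMR = 66.47 + 13.75(103.1818) + 5.003(177.8) − 6.755(30) = 2172.1034 kcal/day.
TEE = BMR × activity factor = 2172.1034 × 1.65 = 3583.9706 kcal/day.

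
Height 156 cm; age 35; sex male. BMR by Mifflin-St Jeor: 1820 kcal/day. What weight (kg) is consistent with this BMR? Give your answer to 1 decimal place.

1820 = 10·W + 6.25(156) − 5(35) + 5
10·W = 1820 − 805 = 1015, so W = 101.5 kg.

101.5 kg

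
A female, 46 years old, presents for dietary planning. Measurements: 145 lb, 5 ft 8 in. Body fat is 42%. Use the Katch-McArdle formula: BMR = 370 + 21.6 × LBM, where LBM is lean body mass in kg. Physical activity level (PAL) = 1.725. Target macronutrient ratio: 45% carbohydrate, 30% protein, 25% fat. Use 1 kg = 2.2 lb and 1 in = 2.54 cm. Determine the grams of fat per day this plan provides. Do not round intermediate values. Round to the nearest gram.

57 g/day

Convert to metric: weight = 145 ÷ 2.2 = 65.9091 kg; height = (5×12 + 8) × 2.54 = 68 × 2.54 = 172.72 cm.
LBM = 65.9091 × (1 − 0.42) = 38.2273 kg. Katch-McArdle: BMR = 370 + 21.6 × 38.2273 = 1195.7091 kcal/day.
TEE = 1195.7091 × 1.725 = 2062.5982 kcal/day.
Fat energy = 25% × 2062.5982 = 515.6495 kcal.
Fat = 515.6495 ÷ 9 kcal/g = 57.2944 g.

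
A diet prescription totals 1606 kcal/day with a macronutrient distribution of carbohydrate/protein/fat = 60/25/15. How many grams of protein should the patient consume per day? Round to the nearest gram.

Protein energy = 25% × 1606 = 401.5 kcal.
At 4 kcal/g: 401.5 ÷ 4 = 100.375 g.

100 g/day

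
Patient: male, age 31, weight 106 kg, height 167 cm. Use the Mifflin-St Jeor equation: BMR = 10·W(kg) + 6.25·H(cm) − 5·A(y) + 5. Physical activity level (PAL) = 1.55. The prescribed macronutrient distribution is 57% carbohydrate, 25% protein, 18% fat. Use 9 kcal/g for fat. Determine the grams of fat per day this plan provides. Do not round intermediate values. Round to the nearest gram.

61 g/day

Mifflin-St Jeor (male): BMR = 10(106) + 6.25(167) − 5(31) + 5 = 1060 + 1043.75 − 155 + 5 = 1953.75 kcal/day.
TEE = 1953.75 × 1.55 = 3028.3125 kcal/day.
Fat energy = 18% × 3028.3125 = 545.0963 kcal.
Fat = 545.0963 ÷ 9 kcal/g = 60.5663 g.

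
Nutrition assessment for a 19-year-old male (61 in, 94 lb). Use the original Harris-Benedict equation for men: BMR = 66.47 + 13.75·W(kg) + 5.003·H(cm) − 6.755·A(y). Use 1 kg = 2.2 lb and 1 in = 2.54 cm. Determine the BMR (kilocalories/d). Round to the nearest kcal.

Convert to metric: weight = 94 ÷ 2.2 = 42.7273 kg; height = 61 × 2.54 = 154.94 cm.
Harris-Benedict: BMR = 66.47 + 13.75(42.7273) + 5.003(154.94) − 6.755(19) = 1300.7898 kcal/day.

1301 kilocalories/d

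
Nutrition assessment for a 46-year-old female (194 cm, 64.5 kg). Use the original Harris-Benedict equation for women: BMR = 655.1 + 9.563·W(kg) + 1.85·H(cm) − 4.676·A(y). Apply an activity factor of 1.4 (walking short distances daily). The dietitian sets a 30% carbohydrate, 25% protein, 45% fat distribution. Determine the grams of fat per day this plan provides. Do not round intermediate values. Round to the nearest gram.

99 g/day

Harris-Benedict: BMR = 655.1 + 9.563(64.5) + 1.85(194) − 4.676(46) = 1415.7175 kcal/day.
TEE = 1415.7175 × 1.4 = 1982.0045 kcal/day.
Fat energy = 45% × 1982.0045 = 891.902 kcal.
Fat = 891.902 ÷ 9 kcal/g = 99.1002 g.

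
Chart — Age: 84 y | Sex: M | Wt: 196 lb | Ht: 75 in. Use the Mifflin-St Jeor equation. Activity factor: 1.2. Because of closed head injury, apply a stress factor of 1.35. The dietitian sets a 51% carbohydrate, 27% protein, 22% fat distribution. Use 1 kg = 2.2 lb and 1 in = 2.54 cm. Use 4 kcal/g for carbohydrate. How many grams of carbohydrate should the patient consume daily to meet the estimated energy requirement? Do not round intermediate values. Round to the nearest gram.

Convert to metric: weight = 196 ÷ 2.2 = 89.0909 kg; height = 75 × 2.54 = 190.5 cm.
Mifflin-St Jeor (male): BMR = 10(89.0909) + 6.25(190.5) − 5(84) + 5 = 890.9091 + 1190.625 − 420 + 5 = 1666.5341 kcal/day.
TEE = 1666.5341 × 1.2 = 1999.8409 kcal/day.
With stress factor 1.35: 1999.8409 × 1.35 = 2699.7852 kcal/day.
Carbohydrate energy = 51% × 2699.7852 = 1376.8905 kcal.
Carbohydrate = 1376.8905 ÷ 4 kcal/g = 344.2226 g.

344 g/day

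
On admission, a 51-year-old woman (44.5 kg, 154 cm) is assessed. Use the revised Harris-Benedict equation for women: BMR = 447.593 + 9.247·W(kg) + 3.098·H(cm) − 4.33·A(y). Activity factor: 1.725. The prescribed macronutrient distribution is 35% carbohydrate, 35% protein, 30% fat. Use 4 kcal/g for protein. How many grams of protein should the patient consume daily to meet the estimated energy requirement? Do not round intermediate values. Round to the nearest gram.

Harris-Benedict: BMR = 447.593 + 9.247(44.5) + 3.098(154) − 4.33(51) = 1115.3465 kcal/day.
TEE = 1115.3465 × 1.725 = 1923.9727 kcal/day.
Protein energy = 35% × 1923.9727 = 673.3904 kcal.
Protein = 673.3904 ÷ 4 kcal/g = 168.3476 g.

168 g/day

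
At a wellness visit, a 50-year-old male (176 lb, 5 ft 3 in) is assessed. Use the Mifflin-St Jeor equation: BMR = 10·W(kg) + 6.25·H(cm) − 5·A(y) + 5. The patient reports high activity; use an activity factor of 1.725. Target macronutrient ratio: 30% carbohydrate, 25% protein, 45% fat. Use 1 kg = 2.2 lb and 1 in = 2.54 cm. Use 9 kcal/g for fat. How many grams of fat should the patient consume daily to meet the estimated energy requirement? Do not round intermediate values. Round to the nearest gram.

Convert to metric: weight = 176 ÷ 2.2 = 80 kg; height = (5×12 + 3) × 2.54 = 63 × 2.54 = 160.02 cm.
Mifflin-St Jeor (male): BMR = 10(80) + 6.25(160.02) − 5(50) + 5 = 800 + 1000.125 − 250 + 5 = 1555.125 kcal/day.
TEE = 1555.125 × 1.725 = 2682.5906 kcal/day.
Fat energy = 45% × 2682.5906 = 1207.1658 kcal.
Fat = 1207.1658 ÷ 9 kcal/g = 134.1295 g.

134 g/day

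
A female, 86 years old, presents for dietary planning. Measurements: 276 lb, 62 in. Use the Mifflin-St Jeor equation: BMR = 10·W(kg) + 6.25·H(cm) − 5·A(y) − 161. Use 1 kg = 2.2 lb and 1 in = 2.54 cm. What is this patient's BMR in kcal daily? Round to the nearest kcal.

1648 kcal daily

Convert to metric: weight = 276 ÷ 2.2 = 125.4545 kg; height = 62 × 2.54 = 157.48 cm.
Mifflin-St Jeor (female): BMR = 10(125.4545) + 6.25(157.48) − 5(86) − 161 = 1254.5455 + 984.25 − 430 − 161 = 1647.7955 kcal/day.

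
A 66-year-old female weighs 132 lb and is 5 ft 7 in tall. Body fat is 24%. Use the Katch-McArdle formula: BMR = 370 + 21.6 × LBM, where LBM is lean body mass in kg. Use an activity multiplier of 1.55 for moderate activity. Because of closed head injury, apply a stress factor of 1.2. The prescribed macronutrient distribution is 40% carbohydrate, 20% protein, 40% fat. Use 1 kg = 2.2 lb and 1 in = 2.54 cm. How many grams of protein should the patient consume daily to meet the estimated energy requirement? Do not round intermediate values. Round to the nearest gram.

126 g/day

Convert to metric: weight = 132 ÷ 2.2 = 60 kg; height = (5×12 + 7) × 2.54 = 67 × 2.54 = 170.18 cm.
LBM = 60 × (1 − 0.24) = 45.6 kg. Katch-McArdle: BMR = 370 + 21.6 × 45.6 = 1354.96 kcal/day.
TEE = 1354.96 × 1.55 = 2100.188 kcal/day.
With stress factor 1.2: 2100.188 × 1.2 = 2520.2256 kcal/day.
Protein energy = 20% × 2520.2256 = 504.0451 kcal.
Protein = 504.0451 ÷ 4 kcal/g = 126.0113 g.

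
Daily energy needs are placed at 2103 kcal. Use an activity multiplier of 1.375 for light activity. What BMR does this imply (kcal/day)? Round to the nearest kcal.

1529 kcal/day

BMR = TEE ÷ activity factor = 2103 ÷ 1.375 = 1529.4545 kcal/day.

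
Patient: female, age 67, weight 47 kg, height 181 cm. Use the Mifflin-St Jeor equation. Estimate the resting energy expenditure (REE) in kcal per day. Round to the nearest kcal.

1105 kcal per day

Mifflin-St Jeor (female): BMR = 10(47) + 6.25(181) − 5(67) − 161 = 470 + 1131.25 − 335 − 161 = 1105.25 kcal/day.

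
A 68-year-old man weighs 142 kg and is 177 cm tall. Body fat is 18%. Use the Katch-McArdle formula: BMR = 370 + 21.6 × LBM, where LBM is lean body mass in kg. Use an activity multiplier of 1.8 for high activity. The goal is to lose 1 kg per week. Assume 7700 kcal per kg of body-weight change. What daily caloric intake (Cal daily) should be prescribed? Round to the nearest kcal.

LBM = 142 × (1 − 0.18) = 116.44 kg. Katch-McArdle: BMR = 370 + 21.6 × 116.44 = 2885.104 kcal/day.
TEE = 2885.104 × 1.8 = 5193.1872 kcal/day.
Required daily deficit = 1 × 7700 ÷ 7 = 1100 kcal/day.
Target intake = 5193.1872 − 1100 = 4093.1872 kcal/day.

4093 Cal daily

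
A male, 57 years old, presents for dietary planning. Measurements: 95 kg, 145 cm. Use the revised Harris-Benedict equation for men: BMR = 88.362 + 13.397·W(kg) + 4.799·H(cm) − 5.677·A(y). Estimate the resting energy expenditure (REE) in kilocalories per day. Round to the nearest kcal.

1733 kilocalories per day

Harris-Benedict: BMR = 88.362 + 13.397(95) + 4.799(145) − 5.677(57) = 1733.343 kcal/day.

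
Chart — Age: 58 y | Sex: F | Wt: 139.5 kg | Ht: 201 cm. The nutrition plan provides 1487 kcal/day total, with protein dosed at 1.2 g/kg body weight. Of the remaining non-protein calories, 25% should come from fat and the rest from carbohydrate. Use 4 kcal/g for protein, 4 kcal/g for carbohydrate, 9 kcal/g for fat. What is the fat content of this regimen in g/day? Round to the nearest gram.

Protein = 1.2 × 139.5 = 167.4 g → 167.4 × 4 = 669.6 kcal.
Non-protein calories = 1487 − 669.6 = 817.4 kcal.
Fat: 25% × 817.4 = 204.35 kcal; carbohydrate: 613.05 kcal.
Fat: 204.35 kcal ÷ 9 kcal/g = 22.7056 g.

23 g/day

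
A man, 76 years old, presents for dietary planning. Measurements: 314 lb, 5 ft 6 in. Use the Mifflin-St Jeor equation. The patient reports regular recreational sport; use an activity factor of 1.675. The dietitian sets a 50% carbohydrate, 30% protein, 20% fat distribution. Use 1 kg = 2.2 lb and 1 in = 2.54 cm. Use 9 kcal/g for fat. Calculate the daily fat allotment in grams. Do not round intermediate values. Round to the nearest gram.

Convert to metric: weight = 314 ÷ 2.2 = 142.7273 kg; height = (5×12 + 6) × 2.54 = 66 × 2.54 = 167.64 cm.
Mifflin-St Jeor (male): BMR = 10(142.7273) + 6.25(167.64) − 5(76) + 5 = 1427.2727 + 1047.75 − 380 + 5 = 2100.0227 kcal/day.
TEE = 2100.0227 × 1.675 = 3517.5381 kcal/day.
Fat energy = 20% × 3517.5381 = 703.5076 kcal.
Fat = 703.5076 ÷ 9 kcal/g = 78.1675 g.

78 g/day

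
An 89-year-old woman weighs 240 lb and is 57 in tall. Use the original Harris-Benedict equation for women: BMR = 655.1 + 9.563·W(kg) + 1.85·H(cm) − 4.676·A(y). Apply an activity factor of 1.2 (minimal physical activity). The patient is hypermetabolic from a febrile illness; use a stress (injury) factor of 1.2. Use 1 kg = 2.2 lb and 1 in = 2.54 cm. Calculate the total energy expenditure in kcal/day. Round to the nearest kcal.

Convert to metric: weight = 240 ÷ 2.2 = 109.0909 kg; height = 57 × 2.54 = 144.78 cm.
Harris-Benedict: BMR = 655.1 + 9.563(109.0909) + 1.85(144.78) − 4.676(89) = 1550.0154 kcal/day.
TEE = BMR × activity factor = 1550.0154 × 1.2 = 1860.0184 kcal/day.
Apply stress factor: 1860.0184 × 1.2 = 2232.0221 kcal/day.

2232 kcal/day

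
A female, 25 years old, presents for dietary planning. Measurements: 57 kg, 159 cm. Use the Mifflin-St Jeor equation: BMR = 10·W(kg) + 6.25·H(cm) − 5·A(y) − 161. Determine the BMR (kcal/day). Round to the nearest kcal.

Mifflin-St Jeor (female): BMR = 10(57) + 6.25(159) − 5(25) − 161 = 570 + 993.75 − 125 − 161 = 1277.75 kcal/day.

1278 kcal/day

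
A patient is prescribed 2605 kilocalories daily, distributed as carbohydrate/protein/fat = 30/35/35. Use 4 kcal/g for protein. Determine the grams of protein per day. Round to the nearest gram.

228 g/day

Protein energy = 35% × 2605 = 911.75 kcal.
At 4 kcal/g: 911.75 ÷ 4 = 227.9375 g.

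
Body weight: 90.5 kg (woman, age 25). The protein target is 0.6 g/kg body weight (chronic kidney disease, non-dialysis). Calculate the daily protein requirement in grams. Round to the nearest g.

Protein = 0.6 g/kg × 90.5 kg = 54.3 g/day.

54 g/day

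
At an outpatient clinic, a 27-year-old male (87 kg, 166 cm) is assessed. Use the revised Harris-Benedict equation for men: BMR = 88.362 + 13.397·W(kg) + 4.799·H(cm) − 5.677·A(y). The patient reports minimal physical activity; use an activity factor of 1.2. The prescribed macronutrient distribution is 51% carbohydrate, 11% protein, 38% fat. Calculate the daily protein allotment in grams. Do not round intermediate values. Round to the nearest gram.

Harris-Benedict: BMR = 88.362 + 13.397(87) + 4.799(166) − 5.677(27) = 1897.256 kcal/day.
TEE = 1897.256 × 1.2 = 2276.7072 kcal/day.
Protein energy = 11% × 2276.7072 = 250.4378 kcal.
Protein = 250.4378 ÷ 4 kcal/g = 62.6094 g.

63 g/day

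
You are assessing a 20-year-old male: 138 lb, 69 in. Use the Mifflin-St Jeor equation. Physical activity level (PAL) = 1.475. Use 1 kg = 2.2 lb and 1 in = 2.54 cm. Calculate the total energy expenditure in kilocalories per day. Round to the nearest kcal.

2401 kilocalories per day

Convert to metric: weight = 138 ÷ 2.2 = 62.7273 kg; height = 69 × 2.54 = 175.26 cm.
Mifflin-St Jeor (male): BMR = 10(62.7273) + 6.25(175.26) − 5(20) + 5 = 627.2727 + 1095.375 − 100 + 5 = 1627.6477 kcal/day.
TEE = BMR × activity factor = 1627.6477 × 1.475 = 2400.7804 kcal/day.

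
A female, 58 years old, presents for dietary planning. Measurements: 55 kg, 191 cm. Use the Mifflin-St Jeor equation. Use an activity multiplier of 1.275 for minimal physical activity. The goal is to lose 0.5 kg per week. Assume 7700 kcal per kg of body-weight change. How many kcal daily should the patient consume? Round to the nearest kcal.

1098 kcal daily

Mifflin-St Jeor (female): BMR = 10(55) + 6.25(191) − 5(58) − 161 = 550 + 1193.75 − 290 − 161 = 1292.75 kcal/day.
TEE = 1292.75 × 1.275 = 1648.2563 kcal/day.
Required daily deficit = 0.5 × 7700 ÷ 7 = 550 kcal/day.
Target intake = 1648.2563 − 550 = 1098.2563 kcal/day.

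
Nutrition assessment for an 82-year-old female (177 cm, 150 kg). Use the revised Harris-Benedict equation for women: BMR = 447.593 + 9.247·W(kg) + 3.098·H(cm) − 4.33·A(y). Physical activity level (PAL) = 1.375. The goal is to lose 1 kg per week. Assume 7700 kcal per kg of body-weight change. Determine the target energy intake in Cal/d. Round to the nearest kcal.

1688 Cal/d

Harris-Benedict: BMR = 447.593 + 9.247(150) + 3.098(177) − 4.33(82) = 2027.929 kcal/day.
TEE = 2027.929 × 1.375 = 2788.4024 kcal/day.
Required daily deficit = 1 × 7700 ÷ 7 = 1100 kcal/day.
Target intake = 2788.4024 − 1100 = 1688.4024 kcal/day.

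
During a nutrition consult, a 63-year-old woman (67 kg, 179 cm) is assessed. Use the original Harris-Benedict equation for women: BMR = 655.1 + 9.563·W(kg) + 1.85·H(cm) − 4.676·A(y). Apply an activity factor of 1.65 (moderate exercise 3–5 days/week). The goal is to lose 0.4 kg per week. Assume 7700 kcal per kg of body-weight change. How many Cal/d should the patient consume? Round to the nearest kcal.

1758 Cal/d

Harris-Benedict: BMR = 655.1 + 9.563(67) + 1.85(179) − 4.676(63) = 1332.383 kcal/day.
TEE = 1332.383 × 1.65 = 2198.432 kcal/day.
Required daily deficit = 0.4 × 7700 ÷ 7 = 440 kcal/day.
Target intake = 2198.432 − 440 = 1758.432 kcal/day.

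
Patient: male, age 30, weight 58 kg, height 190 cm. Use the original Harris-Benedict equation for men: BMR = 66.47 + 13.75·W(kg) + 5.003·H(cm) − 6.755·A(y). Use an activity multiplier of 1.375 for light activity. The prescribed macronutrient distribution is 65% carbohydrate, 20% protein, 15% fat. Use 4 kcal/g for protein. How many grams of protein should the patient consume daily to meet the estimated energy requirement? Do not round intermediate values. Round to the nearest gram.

111 g/day

Harris-Benedict: BMR = 66.47 + 13.75(58) + 5.003(190) − 6.755(30) = 1611.89 kcal/day.
TEE = 1611.89 × 1.375 = 2216.3488 kcal/day.
Protein energy = 20% × 2216.3488 = 443.2698 kcal.
Protein = 443.2698 ÷ 4 kcal/g = 110.8174 g.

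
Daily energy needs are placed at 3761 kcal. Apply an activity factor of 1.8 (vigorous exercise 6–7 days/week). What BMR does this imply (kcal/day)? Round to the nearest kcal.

2089 kcal/day

BMR = TEE ÷ activity factor = 3761 ÷ 1.8 = 2089.4444 kcal/day.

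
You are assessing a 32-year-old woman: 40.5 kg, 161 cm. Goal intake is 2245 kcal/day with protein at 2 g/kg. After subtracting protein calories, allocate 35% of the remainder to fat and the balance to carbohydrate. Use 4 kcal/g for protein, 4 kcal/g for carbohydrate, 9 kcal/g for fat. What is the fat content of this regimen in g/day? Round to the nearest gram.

75 g/day

Protein = 2 × 40.5 = 81 g → 81 × 4 = 324 kcal.
Non-protein calories = 2245 − 324 = 1921 kcal.
Fat: 35% × 1921 = 672.35 kcal; carbohydrate: 1248.65 kcal.
Fat: 672.35 kcal ÷ 9 kcal/g = 74.7056 g.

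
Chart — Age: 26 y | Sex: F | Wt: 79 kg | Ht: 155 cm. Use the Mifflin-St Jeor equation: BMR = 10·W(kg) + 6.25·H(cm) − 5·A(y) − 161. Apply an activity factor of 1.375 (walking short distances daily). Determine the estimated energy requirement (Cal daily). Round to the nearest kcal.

2018 Cal daily

Mifflin-St Jeor (female): BMR = 10(79) + 6.25(155) − 5(26) − 161 = 790 + 968.75 − 130 − 161 = 1467.75 kcal/day.
TEE = BMR × activity factor = 1467.75 × 1.375 = 2018.1563 kcal/day.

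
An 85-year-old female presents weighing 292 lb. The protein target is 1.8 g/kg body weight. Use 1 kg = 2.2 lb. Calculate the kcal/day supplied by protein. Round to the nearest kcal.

Weight in kg = 292 ÷ 2.2 = 132.7273 kg.
Protein = 1.8 g/kg × 132.7273 kg = 238.9091 g/day.
Protein energy = 238.9091 g × 4 kcal/g = 955.6364 kcal/day.

956 kcal/day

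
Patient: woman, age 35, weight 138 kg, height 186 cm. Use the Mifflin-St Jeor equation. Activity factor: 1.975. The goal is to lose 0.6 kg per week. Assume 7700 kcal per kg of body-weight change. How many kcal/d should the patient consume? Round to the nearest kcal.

3698 kcal/d

Mifflin-St Jeor (female): BMR = 10(138) + 6.25(186) − 5(35) − 161 = 1380 + 1162.5 − 175 − 161 = 2206.5 kcal/day.
TEE = 2206.5 × 1.975 = 4357.8375 kcal/day.
Required daily deficit = 0.6 × 7700 ÷ 7 = 660 kcal/day.
Target intake = 4357.8375 − 660 = 3697.8375 kcal/day.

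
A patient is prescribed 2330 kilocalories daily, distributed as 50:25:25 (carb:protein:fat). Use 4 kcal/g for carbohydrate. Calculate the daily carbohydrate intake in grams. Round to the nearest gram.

291 g/day

Carbohydrate energy = 50% × 2330 = 1165 kcal.
At 4 kcal/g: 1165 ÷ 4 = 291.25 g.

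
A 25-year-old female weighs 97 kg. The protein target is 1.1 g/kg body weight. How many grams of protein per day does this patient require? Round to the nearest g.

Protein = 1.1 g/kg × 97 kg = 106.7 g/day.

107 g/day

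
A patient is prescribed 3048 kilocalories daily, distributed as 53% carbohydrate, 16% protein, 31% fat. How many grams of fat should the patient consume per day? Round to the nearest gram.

105 g/day

Fat energy = 31% × 3048 = 944.88 kcal.
At 9 kcal/g: 944.88 ÷ 9 = 104.9867 g.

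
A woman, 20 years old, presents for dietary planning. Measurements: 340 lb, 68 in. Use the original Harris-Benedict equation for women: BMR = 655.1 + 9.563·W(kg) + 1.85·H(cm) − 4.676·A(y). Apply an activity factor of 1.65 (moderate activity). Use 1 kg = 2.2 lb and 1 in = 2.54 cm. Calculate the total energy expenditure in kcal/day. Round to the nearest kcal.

Convert to metric: weight = 340 ÷ 2.2 = 154.5455 kg; height = 68 × 2.54 = 172.72 cm.
Harris-Benedict: BMR = 655.1 + 9.563(154.5455) + 1.85(172.72) − 4.676(20) = 2359.0302 kcal/day.
TEE = BMR × activity factor = 2359.0302 × 1.65 = 3892.3998 kcal/day.

3892 kcal/day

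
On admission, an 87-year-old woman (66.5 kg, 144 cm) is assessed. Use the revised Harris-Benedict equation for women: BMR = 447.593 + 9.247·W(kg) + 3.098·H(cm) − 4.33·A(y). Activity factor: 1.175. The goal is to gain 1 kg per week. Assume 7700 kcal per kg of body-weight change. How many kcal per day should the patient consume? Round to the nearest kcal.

2430 kcal per day

Harris-Benedict: BMR = 447.593 + 9.247(66.5) + 3.098(144) − 4.33(87) = 1131.9205 kcal/day.
TEE = 1131.9205 × 1.175 = 1330.0066 kcal/day.
Required daily surplus = 1 × 7700 ÷ 7 = 1100 kcal/day.
Target intake = 1330.0066 + 1100 = 2430.0066 kcal/day.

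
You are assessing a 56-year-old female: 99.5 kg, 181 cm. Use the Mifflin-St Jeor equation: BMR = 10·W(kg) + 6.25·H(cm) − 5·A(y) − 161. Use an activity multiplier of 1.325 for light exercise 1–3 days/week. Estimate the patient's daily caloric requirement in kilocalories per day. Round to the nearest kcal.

2233 kilocalories per day

Mifflin-St Jeor (female): BMR = 10(99.5) + 6.25(181) − 5(56) − 161 = 995 + 1131.25 − 280 − 161 = 1685.25 kcal/day.
TEE = BMR × activity factor = 1685.25 × 1.325 = 2232.9563 kcal/day.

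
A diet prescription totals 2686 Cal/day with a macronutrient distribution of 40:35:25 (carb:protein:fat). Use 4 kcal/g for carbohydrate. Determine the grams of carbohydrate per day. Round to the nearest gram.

269 g/day

Carbohydrate energy = 40% × 2686 = 1074.4 kcal.
At 4 kcal/g: 1074.4 ÷ 4 = 268.6 g.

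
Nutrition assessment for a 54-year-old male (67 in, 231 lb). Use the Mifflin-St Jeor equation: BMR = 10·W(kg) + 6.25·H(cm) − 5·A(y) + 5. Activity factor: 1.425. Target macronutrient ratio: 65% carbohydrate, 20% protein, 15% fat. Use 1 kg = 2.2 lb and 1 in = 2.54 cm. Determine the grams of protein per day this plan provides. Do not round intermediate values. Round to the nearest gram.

132 g/day

Convert to metric: weight = 231 ÷ 2.2 = 105 kg; height = 67 × 2.54 = 170.18 cm.
Mifflin-St Jeor (male): BMR = 10(105) + 6.25(170.18) − 5(54) + 5 = 1050 + 1063.625 − 270 + 5 = 1848.625 kcal/day.
TEE = 1848.625 × 1.425 = 2634.2906 kcal/day.
Protein energy = 20% × 2634.2906 = 526.8581 kcal.
Protein = 526.8581 ÷ 4 kcal/g = 131.7145 g.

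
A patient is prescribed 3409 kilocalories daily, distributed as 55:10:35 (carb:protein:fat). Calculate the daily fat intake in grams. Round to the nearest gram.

133 g/day

Fat energy = 35% × 3409 = 1193.15 kcal.
At 9 kcal/g: 1193.15 ÷ 9 = 132.5722 g.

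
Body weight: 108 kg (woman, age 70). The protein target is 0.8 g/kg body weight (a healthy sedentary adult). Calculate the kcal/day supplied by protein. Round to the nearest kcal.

Protein = 0.8 g/kg × 108 kg = 86.4 g/day.
Protein energy = 86.4 g × 4 kcal/g = 345.6 kcal/day.

346 kcal/day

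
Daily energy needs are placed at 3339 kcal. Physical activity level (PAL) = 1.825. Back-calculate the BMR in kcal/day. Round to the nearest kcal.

1830 kcal/day

BMR = TEE ÷ activity factor = 3339 ÷ 1.825 = 1829.589 kcal/day.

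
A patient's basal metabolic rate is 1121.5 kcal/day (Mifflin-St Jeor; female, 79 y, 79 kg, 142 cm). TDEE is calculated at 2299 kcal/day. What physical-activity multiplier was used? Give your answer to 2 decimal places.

Activity factor = TEE ÷ BMR = 2299 ÷ 1121.5 = 2.05.

2.05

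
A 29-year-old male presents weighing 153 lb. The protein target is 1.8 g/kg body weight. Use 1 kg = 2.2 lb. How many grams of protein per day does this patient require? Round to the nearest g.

125 g/day

Weight in kg = 153 ÷ 2.2 = 69.5455 kg.
Protein = 1.8 g/kg × 69.5455 kg = 125.1818 g/day.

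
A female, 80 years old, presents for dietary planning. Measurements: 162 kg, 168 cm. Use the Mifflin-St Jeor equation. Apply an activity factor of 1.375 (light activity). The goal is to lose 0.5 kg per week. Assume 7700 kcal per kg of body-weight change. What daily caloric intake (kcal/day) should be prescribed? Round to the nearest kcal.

Mifflin-St Jeor (female): BMR = 10(162) + 6.25(168) − 5(80) − 161 = 1620 + 1050 − 400 − 161 = 2109 kcal/day.
TEE = 2109 × 1.375 = 2899.875 kcal/day.
Required daily deficit = 0.5 × 7700 ÷ 7 = 550 kcal/day.
Target intake = 2899.875 − 550 = 2349.875 kcal/day.

2350 kcal/day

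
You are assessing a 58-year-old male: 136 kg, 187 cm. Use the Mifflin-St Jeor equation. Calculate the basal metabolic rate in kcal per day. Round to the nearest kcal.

2244 kcal per day

Mifflin-St Jeor (male): BMR = 10(136) + 6.25(187) − 5(58) + 5 = 1360 + 1168.75 − 290 + 5 = 2243.75 kcal/day.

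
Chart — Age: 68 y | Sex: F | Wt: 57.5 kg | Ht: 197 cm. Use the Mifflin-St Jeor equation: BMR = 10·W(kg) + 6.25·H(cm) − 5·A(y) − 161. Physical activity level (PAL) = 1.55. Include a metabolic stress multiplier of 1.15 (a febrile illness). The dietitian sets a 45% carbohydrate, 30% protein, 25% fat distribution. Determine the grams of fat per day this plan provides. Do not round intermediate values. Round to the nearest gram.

Mifflin-St Jeor (female): BMR = 10(57.5) + 6.25(197) − 5(68) − 161 = 575 + 1231.25 − 340 − 161 = 1305.25 kcal/day.
TEE = 1305.25 × 1.55 = 2023.1375 kcal/day.
With stress factor 1.15: 2023.1375 × 1.15 = 2326.6081 kcal/day.
Fat energy = 25% × 2326.6081 = 581.652 kcal.
Fat = 581.652 ÷ 9 kcal/g = 64.628 g.

65 g/day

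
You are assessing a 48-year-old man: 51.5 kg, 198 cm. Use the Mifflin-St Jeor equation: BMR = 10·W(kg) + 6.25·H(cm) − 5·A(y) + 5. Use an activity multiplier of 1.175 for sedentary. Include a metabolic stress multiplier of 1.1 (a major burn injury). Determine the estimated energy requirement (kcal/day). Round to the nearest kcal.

Mifflin-St Jeor (male): BMR = 10(51.5) + 6.25(198) − 5(48) + 5 = 515 + 1237.5 − 240 + 5 = 1517.5 kcal/day.
TEE = BMR × activity factor = 1517.5 × 1.175 = 1783.0625 kcal/day.
Apply stress factor: 1783.0625 × 1.1 = 1961.3688 kcal/day.

1961 kcal/day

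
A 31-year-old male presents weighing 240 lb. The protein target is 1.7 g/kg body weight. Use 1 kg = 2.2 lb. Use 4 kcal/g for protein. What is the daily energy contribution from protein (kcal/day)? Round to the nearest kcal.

Weight in kg = 240 ÷ 2.2 = 109.0909 kg.
Protein = 1.7 g/kg × 109.0909 kg = 185.4545 g/day.
Protein energy = 185.4545 g × 4 kcal/g = 741.8182 kcal/day.

742 kcal/day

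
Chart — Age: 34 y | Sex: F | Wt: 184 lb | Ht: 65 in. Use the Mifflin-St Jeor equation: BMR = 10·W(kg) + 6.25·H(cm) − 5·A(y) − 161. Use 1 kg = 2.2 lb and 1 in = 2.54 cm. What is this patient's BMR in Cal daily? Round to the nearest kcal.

1537 Cal daily

Convert to metric: weight = 184 ÷ 2.2 = 83.6364 kg; height = 65 × 2.54 = 165.1 cm.
Mifflin-St Jeor (female): BMR = 10(83.6364) + 6.25(165.1) − 5(34) − 161 = 836.3636 + 1031.875 − 170 − 161 = 1537.2386 kcal/day.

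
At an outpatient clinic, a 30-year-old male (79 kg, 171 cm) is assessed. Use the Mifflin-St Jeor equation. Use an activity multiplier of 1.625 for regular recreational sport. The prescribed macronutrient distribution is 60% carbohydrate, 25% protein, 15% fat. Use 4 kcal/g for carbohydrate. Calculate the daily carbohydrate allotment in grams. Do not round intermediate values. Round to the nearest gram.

Mifflin-St Jeor (male): BMR = 10(79) + 6.25(171) − 5(30) + 5 = 790 + 1068.75 − 150 + 5 = 1713.75 kcal/day.
TEE = 1713.75 × 1.625 = 2784.8438 kcal/day.
Carbohydrate energy = 60% × 2784.8438 = 1670.9063 kcal.
Carbohydrate = 1670.9063 ÷ 4 kcal/g = 417.7266 g.

418 g/day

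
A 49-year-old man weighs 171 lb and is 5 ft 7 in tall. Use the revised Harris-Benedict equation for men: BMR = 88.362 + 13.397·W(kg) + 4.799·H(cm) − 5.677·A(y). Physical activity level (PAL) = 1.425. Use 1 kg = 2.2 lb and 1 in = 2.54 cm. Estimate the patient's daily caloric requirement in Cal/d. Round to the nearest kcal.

Convert to metric: weight = 171 ÷ 2.2 = 77.7273 kg; height = (5×12 + 7) × 2.54 = 67 × 2.54 = 170.18 cm.
Harris-Benedict: BMR = 88.362 + 13.397(77.7273) + 4.799(170.18) − 5.677(49) = 1668.1951 kcal/day.
TEE = BMR × activity factor = 1668.1951 × 1.425 = 2377.178 kcal/day.

2377 Cal/d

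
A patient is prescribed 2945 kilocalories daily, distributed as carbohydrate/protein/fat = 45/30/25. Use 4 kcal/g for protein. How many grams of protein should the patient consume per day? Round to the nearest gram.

Protein energy = 30% × 2945 = 883.5 kcal.
At 4 kcal/g: 883.5 ÷ 4 = 220.875 g.

221 g/day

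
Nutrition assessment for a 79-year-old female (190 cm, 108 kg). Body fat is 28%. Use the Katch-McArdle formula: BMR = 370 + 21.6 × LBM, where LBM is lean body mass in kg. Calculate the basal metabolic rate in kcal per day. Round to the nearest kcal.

2050 kcal per day

LBM = 108 × (1 − 0.28) = 77.76 kg. Katch-McArdle: BMR = 370 + 21.6 × 77.76 = 2049.616 kcal/day.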